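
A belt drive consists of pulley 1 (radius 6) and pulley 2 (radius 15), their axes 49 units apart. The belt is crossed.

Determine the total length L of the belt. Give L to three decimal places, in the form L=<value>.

L=173.119

crossed belt: β = asin((r1+r2)/C) = asin(21/49) = 25.3769°
wrap1 = wrap2 = π + 2β = 230.7539°
tangent length = C·cosβ = 44.2719
L = (r1+r2)·wrap + 2·C·cosβ = 21·4.0274 + 2·44.2719 = 173.1195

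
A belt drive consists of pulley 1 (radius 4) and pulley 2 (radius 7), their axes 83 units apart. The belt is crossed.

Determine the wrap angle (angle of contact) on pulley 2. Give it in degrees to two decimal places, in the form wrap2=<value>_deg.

crossed belt: β = asin((r1+r2)/C) = asin(11/83) = 7.6158°
wrap1 = wrap2 = π + 2β = 195.2316°

wrap2=195.23_deg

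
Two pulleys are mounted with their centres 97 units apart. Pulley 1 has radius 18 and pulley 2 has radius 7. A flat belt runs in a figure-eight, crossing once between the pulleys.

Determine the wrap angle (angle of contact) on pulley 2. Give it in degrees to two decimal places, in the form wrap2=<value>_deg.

wrap2=209.87_deg

crossed belt: β = asin((r1+r2)/C) = asin(25/97) = 14.9355°
wrap1 = wrap2 = π + 2β = 209.8711°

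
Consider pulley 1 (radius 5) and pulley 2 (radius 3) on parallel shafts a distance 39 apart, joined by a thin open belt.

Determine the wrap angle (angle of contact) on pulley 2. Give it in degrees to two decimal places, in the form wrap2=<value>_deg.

open belt: β = asin((r2−r1)/C) = asin(-2/39) = -2.9395°
wrap1 = π − 2β = 185.8791°
wrap2 = π + 2β = 174.1209°

wrap2=174.12_deg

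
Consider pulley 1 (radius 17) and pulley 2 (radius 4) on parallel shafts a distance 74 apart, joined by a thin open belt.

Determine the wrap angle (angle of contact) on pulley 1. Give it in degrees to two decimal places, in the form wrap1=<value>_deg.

wrap1=200.24_deg

open belt: β = asin((r2−r1)/C) = asin(-13/74) = -10.1180°
wrap1 = π − 2β = 200.2360°
wrap2 = π + 2β = 159.7640°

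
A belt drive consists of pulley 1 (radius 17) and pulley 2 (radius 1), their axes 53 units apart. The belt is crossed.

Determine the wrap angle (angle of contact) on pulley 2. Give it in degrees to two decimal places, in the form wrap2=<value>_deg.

crossed belt: β = asin((r1+r2)/C) = asin(18/53) = 19.8539°
wrap1 = wrap2 = π + 2β = 219.7078°

wrap2=219.71_deg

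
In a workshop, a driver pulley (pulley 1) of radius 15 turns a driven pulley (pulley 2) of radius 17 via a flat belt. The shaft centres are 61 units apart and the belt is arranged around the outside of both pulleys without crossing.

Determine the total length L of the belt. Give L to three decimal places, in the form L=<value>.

open belt: β = asin((r2−r1)/C) = asin(2/61) = 1.8789°
wrap1 = π − 2β = 176.2422°
wrap2 = π + 2β = 183.7578°
tangent length = C·cosβ = 60.9672
L = r1·wrap1 + r2·wrap2 + 2·C·cosβ = 15·3.0760 + 17·3.2072 + 2·60.9672 = 222.5965

L=222.597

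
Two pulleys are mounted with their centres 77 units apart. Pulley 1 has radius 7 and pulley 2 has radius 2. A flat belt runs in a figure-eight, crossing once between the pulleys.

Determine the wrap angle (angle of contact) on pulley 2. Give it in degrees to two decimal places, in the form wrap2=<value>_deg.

wrap2=193.42_deg

crossed belt: β = asin((r1+r2)/C) = asin(9/77) = 6.7123°
wrap1 = wrap2 = π + 2β = 193.4245°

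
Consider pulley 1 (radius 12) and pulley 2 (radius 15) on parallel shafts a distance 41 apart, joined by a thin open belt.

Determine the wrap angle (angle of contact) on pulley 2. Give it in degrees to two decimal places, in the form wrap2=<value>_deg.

open belt: β = asin((r2−r1)/C) = asin(3/41) = 4.1961°
wrap1 = π − 2β = 171.6078°
wrap2 = π + 2β = 188.3922°

wrap2=188.39_deg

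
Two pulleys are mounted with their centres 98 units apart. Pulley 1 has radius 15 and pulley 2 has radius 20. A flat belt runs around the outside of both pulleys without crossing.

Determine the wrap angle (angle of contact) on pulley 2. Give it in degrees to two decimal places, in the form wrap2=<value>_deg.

open belt: β = asin((r2−r1)/C) = asin(5/98) = 2.9245°
wrap1 = π − 2β = 174.1510°
wrap2 = π + 2β = 185.8490°

wrap2=185.85_deg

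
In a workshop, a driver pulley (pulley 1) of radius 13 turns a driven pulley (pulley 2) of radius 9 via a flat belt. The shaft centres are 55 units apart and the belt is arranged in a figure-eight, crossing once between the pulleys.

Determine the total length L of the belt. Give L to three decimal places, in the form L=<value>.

crossed belt: β = asin((r1+r2)/C) = asin(22/55) = 23.5782°
wrap1 = wrap2 = π + 2β = 227.1564°
tangent length = C·cosβ = 50.4083
L = (r1+r2)·wrap + 2·C·cosβ = 22·3.9646 + 2·50.4083 = 188.0384

L=188.038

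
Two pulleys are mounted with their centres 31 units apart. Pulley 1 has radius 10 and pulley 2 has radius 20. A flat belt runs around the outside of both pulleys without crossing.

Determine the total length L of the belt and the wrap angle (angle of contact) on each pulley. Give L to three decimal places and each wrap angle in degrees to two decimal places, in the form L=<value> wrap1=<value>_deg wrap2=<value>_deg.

open belt: β = asin((r2−r1)/C) = asin(10/31) = 18.8191°
wrap1 = π − 2β = 142.3619°
wrap2 = π + 2β = 217.6381°
tangent length = C·cosβ = 29.3428
L = r1·wrap1 + r2·wrap2 + 2·C·cosβ = 10·2.4847 + 20·3.7985 + 2·29.3428 = 159.5025

L=159.502 wrap1=142.36_deg wrap2=217.64_deg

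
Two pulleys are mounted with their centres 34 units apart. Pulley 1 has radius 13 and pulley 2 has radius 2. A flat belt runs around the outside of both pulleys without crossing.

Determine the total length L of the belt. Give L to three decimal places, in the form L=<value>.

open belt: β = asin((r2−r1)/C) = asin(-11/34) = -18.8765°
wrap1 = π − 2β = 217.7530°
wrap2 = π + 2β = 142.2470°
tangent length = C·cosβ = 32.1714
L = r1·wrap1 + r2·wrap2 + 2·C·cosβ = 13·3.8005 + 2·2.4827 + 2·32.1714 = 118.7148

L=118.715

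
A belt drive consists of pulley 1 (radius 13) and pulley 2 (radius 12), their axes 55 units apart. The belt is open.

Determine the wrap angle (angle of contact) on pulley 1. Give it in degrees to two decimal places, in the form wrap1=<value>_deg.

wrap1=182.08_deg

open belt: β = asin((r2−r1)/C) = asin(-1/55) = -1.0418°
wrap1 = π − 2β = 182.0836°
wrap2 = π + 2β = 177.9164°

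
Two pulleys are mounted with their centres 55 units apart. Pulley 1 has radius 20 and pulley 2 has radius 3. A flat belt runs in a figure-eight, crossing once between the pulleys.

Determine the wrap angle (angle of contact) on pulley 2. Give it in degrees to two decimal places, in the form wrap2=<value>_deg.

crossed belt: β = asin((r1+r2)/C) = asin(23/55) = 24.7199°
wrap1 = wrap2 = π + 2β = 229.4397°

wrap2=229.44_deg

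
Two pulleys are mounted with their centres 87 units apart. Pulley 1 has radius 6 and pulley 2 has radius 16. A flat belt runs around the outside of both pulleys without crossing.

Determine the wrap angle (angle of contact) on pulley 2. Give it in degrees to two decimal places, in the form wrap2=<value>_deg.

wrap2=193.20_deg

open belt: β = asin((r2−r1)/C) = asin(10/87) = 6.6003°
wrap1 = π − 2β = 166.7994°
wrap2 = π + 2β = 193.2006°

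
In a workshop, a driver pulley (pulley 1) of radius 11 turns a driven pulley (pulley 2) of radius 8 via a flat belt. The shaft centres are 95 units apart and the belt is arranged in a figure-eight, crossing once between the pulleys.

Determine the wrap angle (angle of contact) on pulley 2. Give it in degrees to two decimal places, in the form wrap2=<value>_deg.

wrap2=203.07_deg

crossed belt: β = asin((r1+r2)/C) = asin(19/95) = 11.5370°
wrap1 = wrap2 = π + 2β = 203.0739°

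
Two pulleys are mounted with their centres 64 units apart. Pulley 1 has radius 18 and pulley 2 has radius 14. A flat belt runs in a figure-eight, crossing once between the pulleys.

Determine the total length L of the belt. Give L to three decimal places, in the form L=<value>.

L=244.893

crossed belt: β = asin((r1+r2)/C) = asin(32/64) = 30.0000°
wrap1 = wrap2 = π + 2β = 240.0000°
tangent length = C·cosβ = 55.4256
L = (r1+r2)·wrap + 2·C·cosβ = 32·4.1888 + 2·55.4256 = 244.8925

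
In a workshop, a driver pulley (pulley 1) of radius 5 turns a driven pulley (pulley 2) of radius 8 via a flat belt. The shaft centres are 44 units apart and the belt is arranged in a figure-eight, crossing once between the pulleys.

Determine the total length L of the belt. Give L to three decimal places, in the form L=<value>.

L=132.710

crossed belt: β = asin((r1+r2)/C) = asin(13/44) = 17.1848°
wrap1 = wrap2 = π + 2β = 214.3696°
tangent length = C·cosβ = 42.0357
L = (r1+r2)·wrap + 2·C·cosβ = 13·3.7415 + 2·42.0357 = 132.7103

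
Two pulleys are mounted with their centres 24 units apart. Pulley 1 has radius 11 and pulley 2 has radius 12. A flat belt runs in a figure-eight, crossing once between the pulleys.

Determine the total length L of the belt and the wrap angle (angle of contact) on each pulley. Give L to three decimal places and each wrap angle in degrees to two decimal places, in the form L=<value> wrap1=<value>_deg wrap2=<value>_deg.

crossed belt: β = asin((r1+r2)/C) = asin(23/24) = 73.4022°
wrap1 = wrap2 = π + 2β = 326.8043°
tangent length = C·cosβ = 6.8557
L = (r1+r2)·wrap + 2·C·cosβ = 23·5.7038 + 2·6.8557 = 144.8990

L=144.899 wrap1=326.80_deg wrap2=326.80_deg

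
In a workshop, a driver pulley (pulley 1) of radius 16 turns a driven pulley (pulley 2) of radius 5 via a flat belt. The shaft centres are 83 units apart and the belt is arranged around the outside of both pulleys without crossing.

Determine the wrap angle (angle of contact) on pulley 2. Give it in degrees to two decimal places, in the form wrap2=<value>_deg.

open belt: β = asin((r2−r1)/C) = asin(-11/83) = -7.6158°
wrap1 = π − 2β = 195.2316°
wrap2 = π + 2β = 164.7684°

wrap2=164.77_deg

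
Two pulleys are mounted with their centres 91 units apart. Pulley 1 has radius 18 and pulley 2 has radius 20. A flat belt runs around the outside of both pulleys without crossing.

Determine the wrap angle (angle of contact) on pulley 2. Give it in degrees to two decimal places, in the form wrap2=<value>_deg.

open belt: β = asin((r2−r1)/C) = asin(2/91) = 1.2593°
wrap1 = π − 2β = 177.4813°
wrap2 = π + 2β = 182.5187°

wrap2=182.52_deg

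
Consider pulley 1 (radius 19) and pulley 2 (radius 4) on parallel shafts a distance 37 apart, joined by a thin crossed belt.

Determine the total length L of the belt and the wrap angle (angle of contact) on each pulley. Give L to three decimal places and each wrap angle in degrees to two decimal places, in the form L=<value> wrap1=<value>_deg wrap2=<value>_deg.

crossed belt: β = asin((r1+r2)/C) = asin(23/37) = 38.4347°
wrap1 = wrap2 = π + 2β = 256.8693°
tangent length = C·cosβ = 28.9828
L = (r1+r2)·wrap + 2·C·cosβ = 23·4.4832 + 2·28.9828 = 161.0795

L=161.079 wrap1=256.87_deg wrap2=256.87_deg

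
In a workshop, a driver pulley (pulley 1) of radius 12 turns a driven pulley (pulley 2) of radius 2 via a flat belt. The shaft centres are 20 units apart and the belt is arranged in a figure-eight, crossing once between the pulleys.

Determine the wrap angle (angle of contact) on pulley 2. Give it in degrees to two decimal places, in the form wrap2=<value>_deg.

crossed belt: β = asin((r1+r2)/C) = asin(14/20) = 44.4270°
wrap1 = wrap2 = π + 2β = 268.8540°

wrap2=268.85_deg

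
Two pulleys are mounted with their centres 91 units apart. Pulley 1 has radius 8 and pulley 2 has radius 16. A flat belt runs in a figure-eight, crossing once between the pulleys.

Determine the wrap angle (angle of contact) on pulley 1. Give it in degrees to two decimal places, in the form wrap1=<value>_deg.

wrap1=210.58_deg

crossed belt: β = asin((r1+r2)/C) = asin(24/91) = 15.2919°
wrap1 = wrap2 = π + 2β = 210.5837°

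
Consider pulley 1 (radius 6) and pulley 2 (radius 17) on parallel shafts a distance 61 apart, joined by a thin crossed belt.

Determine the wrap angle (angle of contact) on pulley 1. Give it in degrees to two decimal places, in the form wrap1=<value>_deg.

wrap1=224.30_deg

crossed belt: β = asin((r1+r2)/C) = asin(23/61) = 22.1510°
wrap1 = wrap2 = π + 2β = 224.3020°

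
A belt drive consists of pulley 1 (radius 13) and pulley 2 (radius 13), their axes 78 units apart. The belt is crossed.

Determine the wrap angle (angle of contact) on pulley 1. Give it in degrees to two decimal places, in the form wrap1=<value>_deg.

wrap1=218.94_deg

crossed belt: β = asin((r1+r2)/C) = asin(26/78) = 19.4712°
wrap1 = wrap2 = π + 2β = 218.9424°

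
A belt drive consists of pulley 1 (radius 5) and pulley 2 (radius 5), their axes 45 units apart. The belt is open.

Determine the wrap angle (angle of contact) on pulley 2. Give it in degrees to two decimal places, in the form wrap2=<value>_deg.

wrap2=180.00_deg

open belt: β = asin((r2−r1)/C) = asin(0/45) = 0.0000°
wrap1 = π − 2β = 180.0000°
wrap2 = π + 2β = 180.0000°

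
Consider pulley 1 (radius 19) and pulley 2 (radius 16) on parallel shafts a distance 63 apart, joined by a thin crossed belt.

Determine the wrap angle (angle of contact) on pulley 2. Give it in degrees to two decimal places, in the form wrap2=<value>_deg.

crossed belt: β = asin((r1+r2)/C) = asin(35/63) = 33.7490°
wrap1 = wrap2 = π + 2β = 247.4980°

wrap2=247.50_deg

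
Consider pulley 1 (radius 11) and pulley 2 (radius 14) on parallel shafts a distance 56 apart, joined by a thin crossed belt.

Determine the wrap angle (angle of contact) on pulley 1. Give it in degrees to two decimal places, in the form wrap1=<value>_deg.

wrap1=233.03_deg

crossed belt: β = asin((r1+r2)/C) = asin(25/56) = 26.5148°
wrap1 = wrap2 = π + 2β = 233.0295°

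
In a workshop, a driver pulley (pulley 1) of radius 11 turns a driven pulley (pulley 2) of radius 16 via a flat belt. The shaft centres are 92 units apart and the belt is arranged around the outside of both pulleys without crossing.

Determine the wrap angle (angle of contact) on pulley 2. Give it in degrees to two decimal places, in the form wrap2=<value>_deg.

open belt: β = asin((r2−r1)/C) = asin(5/92) = 3.1154°
wrap1 = π − 2β = 173.7691°
wrap2 = π + 2β = 186.2309°

wrap2=186.23_deg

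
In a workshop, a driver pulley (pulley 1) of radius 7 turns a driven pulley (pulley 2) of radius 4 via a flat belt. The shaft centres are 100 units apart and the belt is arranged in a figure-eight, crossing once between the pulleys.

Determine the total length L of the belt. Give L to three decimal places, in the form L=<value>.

crossed belt: β = asin((r1+r2)/C) = asin(11/100) = 6.3153°
wrap1 = wrap2 = π + 2β = 192.6306°
tangent length = C·cosβ = 99.3932
L = (r1+r2)·wrap + 2·C·cosβ = 11·3.3620 + 2·99.3932 = 235.7687

L=235.769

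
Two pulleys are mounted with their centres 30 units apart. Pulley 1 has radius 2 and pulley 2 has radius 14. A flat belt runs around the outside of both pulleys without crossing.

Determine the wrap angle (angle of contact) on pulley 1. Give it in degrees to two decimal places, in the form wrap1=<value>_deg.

open belt: β = asin((r2−r1)/C) = asin(12/30) = 23.5782°
wrap1 = π − 2β = 132.8436°
wrap2 = π + 2β = 227.1564°

wrap1=132.84_deg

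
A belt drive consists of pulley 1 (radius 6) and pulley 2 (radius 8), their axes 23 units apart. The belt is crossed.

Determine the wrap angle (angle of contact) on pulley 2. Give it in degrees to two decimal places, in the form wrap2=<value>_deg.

crossed belt: β = asin((r1+r2)/C) = asin(14/23) = 37.4952°
wrap1 = wrap2 = π + 2β = 254.9905°

wrap2=254.99_deg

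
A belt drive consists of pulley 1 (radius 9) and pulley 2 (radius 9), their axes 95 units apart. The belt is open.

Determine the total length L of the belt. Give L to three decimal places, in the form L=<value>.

L=246.549

open belt: β = asin((r2−r1)/C) = asin(0/95) = 0.0000°
wrap1 = π − 2β = 180.0000°
wrap2 = π + 2β = 180.0000°
tangent length = C·cosβ = 95.0000
L = r1·wrap1 + r2·wrap2 + 2·C·cosβ = 9·3.1416 + 9·3.1416 + 2·95.0000 = 246.5487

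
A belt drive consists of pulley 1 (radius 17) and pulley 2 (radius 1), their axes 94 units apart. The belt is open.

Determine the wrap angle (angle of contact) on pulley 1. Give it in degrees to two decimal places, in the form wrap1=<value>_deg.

open belt: β = asin((r2−r1)/C) = asin(-16/94) = -9.8002°
wrap1 = π − 2β = 199.6004°
wrap2 = π + 2β = 160.3996°

wrap1=199.60_deg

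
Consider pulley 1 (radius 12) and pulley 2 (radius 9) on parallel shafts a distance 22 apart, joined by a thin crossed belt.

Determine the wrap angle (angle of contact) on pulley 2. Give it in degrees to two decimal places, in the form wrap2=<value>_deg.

wrap2=325.32_deg

crossed belt: β = asin((r1+r2)/C) = asin(21/22) = 72.6586°
wrap1 = wrap2 = π + 2β = 325.3171°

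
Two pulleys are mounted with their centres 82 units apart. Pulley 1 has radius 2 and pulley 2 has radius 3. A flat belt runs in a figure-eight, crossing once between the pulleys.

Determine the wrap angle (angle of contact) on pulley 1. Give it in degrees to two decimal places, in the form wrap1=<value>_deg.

wrap1=186.99_deg

crossed belt: β = asin((r1+r2)/C) = asin(5/82) = 3.4958°
wrap1 = wrap2 = π + 2β = 186.9916°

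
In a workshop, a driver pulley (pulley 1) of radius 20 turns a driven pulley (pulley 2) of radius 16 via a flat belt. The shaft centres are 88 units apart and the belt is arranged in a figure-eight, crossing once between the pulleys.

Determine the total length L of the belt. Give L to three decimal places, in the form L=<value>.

crossed belt: β = asin((r1+r2)/C) = asin(36/88) = 24.1477°
wrap1 = wrap2 = π + 2β = 228.2955°
tangent length = C·cosβ = 80.2994
L = (r1+r2)·wrap + 2·C·cosβ = 36·3.9845 + 2·80.2994 = 304.0412

L=304.041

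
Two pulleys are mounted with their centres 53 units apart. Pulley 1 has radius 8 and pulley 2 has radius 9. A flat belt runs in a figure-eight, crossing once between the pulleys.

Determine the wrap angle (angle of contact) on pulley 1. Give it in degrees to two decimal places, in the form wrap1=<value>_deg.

crossed belt: β = asin((r1+r2)/C) = asin(17/53) = 18.7086°
wrap1 = wrap2 = π + 2β = 217.4171°

wrap1=217.42_deg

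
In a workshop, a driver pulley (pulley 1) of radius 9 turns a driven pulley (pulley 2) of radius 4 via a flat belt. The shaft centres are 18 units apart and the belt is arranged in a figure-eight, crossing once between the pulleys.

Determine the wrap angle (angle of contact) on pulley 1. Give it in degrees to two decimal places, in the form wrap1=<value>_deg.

crossed belt: β = asin((r1+r2)/C) = asin(13/18) = 46.2383°
wrap1 = wrap2 = π + 2β = 272.4765°

wrap1=272.48_deg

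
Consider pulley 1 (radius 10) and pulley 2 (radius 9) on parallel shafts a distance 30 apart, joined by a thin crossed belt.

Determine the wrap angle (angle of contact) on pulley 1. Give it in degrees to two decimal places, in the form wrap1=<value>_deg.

wrap1=258.59_deg

crossed belt: β = asin((r1+r2)/C) = asin(19/30) = 39.2965°
wrap1 = wrap2 = π + 2β = 258.5930°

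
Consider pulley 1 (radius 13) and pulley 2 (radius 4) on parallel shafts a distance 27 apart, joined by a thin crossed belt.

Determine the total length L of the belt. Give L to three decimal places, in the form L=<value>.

L=118.516

crossed belt: β = asin((r1+r2)/C) = asin(17/27) = 39.0228°
wrap1 = wrap2 = π + 2β = 258.0456°
tangent length = C·cosβ = 20.9762
L = (r1+r2)·wrap + 2·C·cosβ = 17·4.5037 + 2·20.9762 = 118.5160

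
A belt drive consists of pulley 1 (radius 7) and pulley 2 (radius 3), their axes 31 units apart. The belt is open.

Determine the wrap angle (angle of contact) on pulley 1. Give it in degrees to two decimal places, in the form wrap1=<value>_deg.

wrap1=194.83_deg

open belt: β = asin((r2−r1)/C) = asin(-4/31) = -7.4137°
wrap1 = π − 2β = 194.8273°
wrap2 = π + 2β = 165.1727°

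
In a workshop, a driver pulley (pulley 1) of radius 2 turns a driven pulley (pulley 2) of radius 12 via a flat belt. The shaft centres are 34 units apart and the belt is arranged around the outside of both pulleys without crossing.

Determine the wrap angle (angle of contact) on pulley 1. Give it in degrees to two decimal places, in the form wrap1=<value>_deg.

wrap1=145.79_deg

open belt: β = asin((r2−r1)/C) = asin(10/34) = 17.1046°
wrap1 = π − 2β = 145.7907°
wrap2 = π + 2β = 214.2093°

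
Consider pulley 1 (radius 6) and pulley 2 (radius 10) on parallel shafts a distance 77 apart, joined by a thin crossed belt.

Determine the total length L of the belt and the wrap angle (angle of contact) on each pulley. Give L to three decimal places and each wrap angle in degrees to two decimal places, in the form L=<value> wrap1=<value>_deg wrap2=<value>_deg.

L=207.602 wrap1=203.99_deg wrap2=203.99_deg

crossed belt: β = asin((r1+r2)/C) = asin(16/77) = 11.9930°
wrap1 = wrap2 = π + 2β = 203.9860°
tangent length = C·cosβ = 75.3193
L = (r1+r2)·wrap + 2·C·cosβ = 16·3.5602 + 2·75.3193 = 207.6023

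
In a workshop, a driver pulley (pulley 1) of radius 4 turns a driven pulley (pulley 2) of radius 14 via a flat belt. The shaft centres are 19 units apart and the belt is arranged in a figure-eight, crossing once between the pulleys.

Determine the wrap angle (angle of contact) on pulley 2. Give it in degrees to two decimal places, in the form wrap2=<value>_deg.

crossed belt: β = asin((r1+r2)/C) = asin(18/19) = 71.3283°
wrap1 = wrap2 = π + 2β = 322.6566°

wrap2=322.66_deg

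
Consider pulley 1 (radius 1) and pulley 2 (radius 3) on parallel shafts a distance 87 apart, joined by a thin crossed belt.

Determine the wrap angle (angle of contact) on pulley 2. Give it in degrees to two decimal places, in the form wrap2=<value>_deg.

wrap2=185.27_deg

crossed belt: β = asin((r1+r2)/C) = asin(4/87) = 2.6352°
wrap1 = wrap2 = π + 2β = 185.2704°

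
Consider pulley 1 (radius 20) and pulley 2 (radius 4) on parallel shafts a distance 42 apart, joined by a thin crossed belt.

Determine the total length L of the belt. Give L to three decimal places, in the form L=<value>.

crossed belt: β = asin((r1+r2)/C) = asin(24/42) = 34.8499°
wrap1 = wrap2 = π + 2β = 249.6998°
tangent length = C·cosβ = 34.4674
L = (r1+r2)·wrap + 2·C·cosβ = 24·4.3581 + 2·34.4674 = 173.5288

L=173.529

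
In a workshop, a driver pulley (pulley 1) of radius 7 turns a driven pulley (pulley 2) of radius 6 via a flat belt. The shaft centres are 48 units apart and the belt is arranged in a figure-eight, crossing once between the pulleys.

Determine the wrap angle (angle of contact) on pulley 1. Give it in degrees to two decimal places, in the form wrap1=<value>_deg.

crossed belt: β = asin((r1+r2)/C) = asin(13/48) = 15.7139°
wrap1 = wrap2 = π + 2β = 211.4277°

wrap1=211.43_deg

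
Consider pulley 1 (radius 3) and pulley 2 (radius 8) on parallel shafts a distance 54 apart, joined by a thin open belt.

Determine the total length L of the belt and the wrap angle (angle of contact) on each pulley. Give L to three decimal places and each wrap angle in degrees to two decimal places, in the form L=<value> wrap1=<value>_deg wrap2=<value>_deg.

open belt: β = asin((r2−r1)/C) = asin(5/54) = 5.3128°
wrap1 = π − 2β = 169.3745°
wrap2 = π + 2β = 190.6255°
tangent length = C·cosβ = 53.7680
L = r1·wrap1 + r2·wrap2 + 2·C·cosβ = 3·2.9561 + 8·3.3270 + 2·53.7680 = 143.0208

L=143.021 wrap1=169.37_deg wrap2=190.63_deg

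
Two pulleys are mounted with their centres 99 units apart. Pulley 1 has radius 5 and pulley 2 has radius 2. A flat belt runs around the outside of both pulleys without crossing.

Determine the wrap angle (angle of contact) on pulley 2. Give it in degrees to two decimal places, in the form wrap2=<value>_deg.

wrap2=176.53_deg

open belt: β = asin((r2−r1)/C) = asin(-3/99) = -1.7365°
wrap1 = π − 2β = 183.4730°
wrap2 = π + 2β = 176.5270°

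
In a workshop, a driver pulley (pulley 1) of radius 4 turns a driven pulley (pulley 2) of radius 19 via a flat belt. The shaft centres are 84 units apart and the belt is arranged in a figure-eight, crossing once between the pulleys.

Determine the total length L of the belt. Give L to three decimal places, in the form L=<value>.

L=246.595

crossed belt: β = asin((r1+r2)/C) = asin(23/84) = 15.8911°
wrap1 = wrap2 = π + 2β = 211.7822°
tangent length = C·cosβ = 80.7899
L = (r1+r2)·wrap + 2·C·cosβ = 23·3.6963 + 2·80.7899 = 246.5945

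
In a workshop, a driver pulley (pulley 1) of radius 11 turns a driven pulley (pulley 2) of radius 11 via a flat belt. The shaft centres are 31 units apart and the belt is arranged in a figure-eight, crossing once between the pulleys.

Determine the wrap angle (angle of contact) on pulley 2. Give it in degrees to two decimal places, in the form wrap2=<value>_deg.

crossed belt: β = asin((r1+r2)/C) = asin(22/31) = 45.2087°
wrap1 = wrap2 = π + 2β = 270.4174°

wrap2=270.42_deg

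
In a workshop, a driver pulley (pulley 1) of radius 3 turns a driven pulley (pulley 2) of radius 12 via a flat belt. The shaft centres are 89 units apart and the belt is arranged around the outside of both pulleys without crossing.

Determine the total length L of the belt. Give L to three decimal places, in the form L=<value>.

L=226.035

open belt: β = asin((r2−r1)/C) = asin(9/89) = 5.8039°
wrap1 = π − 2β = 168.3922°
wrap2 = π + 2β = 191.6078°
tangent length = C·cosβ = 88.5438
L = r1·wrap1 + r2·wrap2 + 2·C·cosβ = 3·2.9390 + 12·3.3442 + 2·88.5438 = 226.0348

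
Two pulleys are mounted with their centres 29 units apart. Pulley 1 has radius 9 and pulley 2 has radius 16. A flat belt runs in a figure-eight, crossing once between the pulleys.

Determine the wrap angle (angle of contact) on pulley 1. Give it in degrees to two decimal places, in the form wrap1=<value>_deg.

crossed belt: β = asin((r1+r2)/C) = asin(25/29) = 59.5497°
wrap1 = wrap2 = π + 2β = 299.0994°

wrap1=299.10_deg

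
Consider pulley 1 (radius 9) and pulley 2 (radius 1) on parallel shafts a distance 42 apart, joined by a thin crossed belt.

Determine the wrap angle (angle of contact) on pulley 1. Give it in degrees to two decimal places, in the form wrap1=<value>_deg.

wrap1=207.55_deg

crossed belt: β = asin((r1+r2)/C) = asin(10/42) = 13.7741°
wrap1 = wrap2 = π + 2β = 207.5483°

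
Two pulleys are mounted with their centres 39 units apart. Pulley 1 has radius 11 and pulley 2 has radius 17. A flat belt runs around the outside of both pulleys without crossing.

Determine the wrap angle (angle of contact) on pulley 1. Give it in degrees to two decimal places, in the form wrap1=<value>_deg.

open belt: β = asin((r2−r1)/C) = asin(6/39) = 8.8499°
wrap1 = π − 2β = 162.3002°
wrap2 = π + 2β = 197.6998°

wrap1=162.30_deg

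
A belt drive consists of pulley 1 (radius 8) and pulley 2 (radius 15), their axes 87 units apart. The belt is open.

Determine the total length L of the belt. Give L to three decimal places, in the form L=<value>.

open belt: β = asin((r2−r1)/C) = asin(7/87) = 4.6150°
wrap1 = π − 2β = 170.7700°
wrap2 = π + 2β = 189.2300°
tangent length = C·cosβ = 86.7179
L = r1·wrap1 + r2·wrap2 + 2·C·cosβ = 8·2.9805 + 15·3.3027 + 2·86.7179 = 246.8202

L=246.820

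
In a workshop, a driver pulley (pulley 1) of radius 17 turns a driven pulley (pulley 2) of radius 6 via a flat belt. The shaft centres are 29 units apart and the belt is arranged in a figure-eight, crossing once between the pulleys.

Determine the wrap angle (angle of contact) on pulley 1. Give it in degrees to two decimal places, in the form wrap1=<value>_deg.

crossed belt: β = asin((r1+r2)/C) = asin(23/29) = 52.4765°
wrap1 = wrap2 = π + 2β = 284.9530°

wrap1=284.95_deg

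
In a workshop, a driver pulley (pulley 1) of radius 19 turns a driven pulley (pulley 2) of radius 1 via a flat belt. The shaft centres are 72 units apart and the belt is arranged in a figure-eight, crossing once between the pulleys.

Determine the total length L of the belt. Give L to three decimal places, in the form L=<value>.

L=212.424

crossed belt: β = asin((r1+r2)/C) = asin(20/72) = 16.1276°
wrap1 = wrap2 = π + 2β = 212.2552°
tangent length = C·cosβ = 69.1665
L = (r1+r2)·wrap + 2·C·cosβ = 20·3.7046 + 2·69.1665 = 212.4240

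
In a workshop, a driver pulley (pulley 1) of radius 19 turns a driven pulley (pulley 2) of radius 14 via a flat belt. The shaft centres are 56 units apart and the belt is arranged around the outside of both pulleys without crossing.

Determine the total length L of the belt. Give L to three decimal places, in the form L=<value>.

open belt: β = asin((r2−r1)/C) = asin(-5/56) = -5.1225°
wrap1 = π − 2β = 190.2450°
wrap2 = π + 2β = 169.7550°
tangent length = C·cosβ = 55.7763
L = r1·wrap1 + r2·wrap2 + 2·C·cosβ = 19·3.3204 + 14·2.9628 + 2·55.7763 = 216.1193

L=216.119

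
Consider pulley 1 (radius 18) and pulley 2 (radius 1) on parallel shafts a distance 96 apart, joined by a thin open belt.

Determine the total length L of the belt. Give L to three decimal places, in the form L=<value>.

open belt: β = asin((r2−r1)/C) = asin(-17/96) = -10.1999°
wrap1 = π − 2β = 200.3998°
wrap2 = π + 2β = 159.6002°
tangent length = C·cosβ = 94.4828
L = r1·wrap1 + r2·wrap2 + 2·C·cosβ = 18·3.4976 + 1·2.7855 + 2·94.4828 = 254.7086

L=254.709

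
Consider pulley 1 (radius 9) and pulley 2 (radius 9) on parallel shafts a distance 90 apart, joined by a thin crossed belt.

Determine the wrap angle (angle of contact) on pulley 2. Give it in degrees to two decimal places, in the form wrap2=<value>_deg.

wrap2=203.07_deg

crossed belt: β = asin((r1+r2)/C) = asin(18/90) = 11.5370°
wrap1 = wrap2 = π + 2β = 203.0739°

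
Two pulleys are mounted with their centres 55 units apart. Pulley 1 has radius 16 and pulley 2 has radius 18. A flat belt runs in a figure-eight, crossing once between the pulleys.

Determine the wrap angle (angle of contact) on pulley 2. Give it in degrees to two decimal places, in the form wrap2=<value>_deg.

crossed belt: β = asin((r1+r2)/C) = asin(34/55) = 38.1835°
wrap1 = wrap2 = π + 2β = 256.3670°

wrap2=256.37_deg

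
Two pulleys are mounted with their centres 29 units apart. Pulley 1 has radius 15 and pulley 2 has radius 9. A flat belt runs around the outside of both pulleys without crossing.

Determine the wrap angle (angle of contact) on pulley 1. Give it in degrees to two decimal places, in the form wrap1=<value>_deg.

wrap1=203.88_deg

open belt: β = asin((r2−r1)/C) = asin(-6/29) = -11.9405°
wrap1 = π − 2β = 203.8811°
wrap2 = π + 2β = 156.1189°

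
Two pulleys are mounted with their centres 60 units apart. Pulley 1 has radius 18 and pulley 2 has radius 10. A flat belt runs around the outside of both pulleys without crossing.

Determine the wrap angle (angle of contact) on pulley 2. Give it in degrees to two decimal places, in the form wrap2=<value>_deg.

open belt: β = asin((r2−r1)/C) = asin(-8/60) = -7.6623°
wrap1 = π − 2β = 195.3245°
wrap2 = π + 2β = 164.6755°

wrap2=164.68_deg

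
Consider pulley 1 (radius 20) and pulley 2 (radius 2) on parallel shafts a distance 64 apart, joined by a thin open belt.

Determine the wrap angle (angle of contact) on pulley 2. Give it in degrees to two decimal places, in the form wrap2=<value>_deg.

wrap2=147.33_deg

open belt: β = asin((r2−r1)/C) = asin(-18/64) = -16.3348°
wrap1 = π − 2β = 212.6696°
wrap2 = π + 2β = 147.3304°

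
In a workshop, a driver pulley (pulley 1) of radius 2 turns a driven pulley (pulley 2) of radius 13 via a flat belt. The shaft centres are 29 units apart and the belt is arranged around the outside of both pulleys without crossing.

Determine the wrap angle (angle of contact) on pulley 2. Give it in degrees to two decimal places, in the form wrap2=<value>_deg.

wrap2=224.58_deg

open belt: β = asin((r2−r1)/C) = asin(11/29) = 22.2910°
wrap1 = π − 2β = 135.4181°
wrap2 = π + 2β = 224.5819°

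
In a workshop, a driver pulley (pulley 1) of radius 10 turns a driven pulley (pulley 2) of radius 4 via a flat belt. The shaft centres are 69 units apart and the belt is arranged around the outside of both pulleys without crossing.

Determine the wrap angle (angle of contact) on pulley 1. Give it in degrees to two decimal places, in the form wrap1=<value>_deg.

wrap1=189.98_deg

open belt: β = asin((r2−r1)/C) = asin(-6/69) = -4.9885°
wrap1 = π − 2β = 189.9771°
wrap2 = π + 2β = 170.0229°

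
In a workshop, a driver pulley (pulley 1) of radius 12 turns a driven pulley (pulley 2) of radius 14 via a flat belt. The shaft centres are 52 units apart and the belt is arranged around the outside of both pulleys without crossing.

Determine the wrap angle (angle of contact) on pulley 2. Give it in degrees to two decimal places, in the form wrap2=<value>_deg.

wrap2=184.41_deg

open belt: β = asin((r2−r1)/C) = asin(2/52) = 2.2042°
wrap1 = π − 2β = 175.5915°
wrap2 = π + 2β = 184.4085°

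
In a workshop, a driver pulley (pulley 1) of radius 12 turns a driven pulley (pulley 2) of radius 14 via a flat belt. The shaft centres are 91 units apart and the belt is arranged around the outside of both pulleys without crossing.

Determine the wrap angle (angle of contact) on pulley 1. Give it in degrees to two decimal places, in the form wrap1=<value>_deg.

wrap1=177.48_deg

open belt: β = asin((r2−r1)/C) = asin(2/91) = 1.2593°
wrap1 = π − 2β = 177.4813°
wrap2 = π + 2β = 182.5187°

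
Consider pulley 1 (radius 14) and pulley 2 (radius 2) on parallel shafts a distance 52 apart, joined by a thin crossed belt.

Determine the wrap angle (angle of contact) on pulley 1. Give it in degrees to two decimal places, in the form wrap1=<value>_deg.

crossed belt: β = asin((r1+r2)/C) = asin(16/52) = 17.9202°
wrap1 = wrap2 = π + 2β = 215.8404°

wrap1=215.84_deg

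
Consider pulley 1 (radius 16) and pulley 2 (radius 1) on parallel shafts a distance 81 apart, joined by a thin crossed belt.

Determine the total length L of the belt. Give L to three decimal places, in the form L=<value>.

crossed belt: β = asin((r1+r2)/C) = asin(17/81) = 12.1151°
wrap1 = wrap2 = π + 2β = 204.2302°
tangent length = C·cosβ = 79.1960
L = (r1+r2)·wrap + 2·C·cosβ = 17·3.5645 + 2·79.1960 = 218.9882

L=218.988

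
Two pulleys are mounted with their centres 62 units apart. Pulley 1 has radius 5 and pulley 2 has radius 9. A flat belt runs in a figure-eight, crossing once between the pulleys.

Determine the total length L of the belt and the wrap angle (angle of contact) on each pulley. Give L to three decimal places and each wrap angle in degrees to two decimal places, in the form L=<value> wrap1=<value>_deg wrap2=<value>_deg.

crossed belt: β = asin((r1+r2)/C) = asin(14/62) = 13.0503°
wrap1 = wrap2 = π + 2β = 206.1006°
tangent length = C·cosβ = 60.3987
L = (r1+r2)·wrap + 2·C·cosβ = 14·3.5971 + 2·60.3987 = 171.1572

L=171.157 wrap1=206.10_deg wrap2=206.10_deg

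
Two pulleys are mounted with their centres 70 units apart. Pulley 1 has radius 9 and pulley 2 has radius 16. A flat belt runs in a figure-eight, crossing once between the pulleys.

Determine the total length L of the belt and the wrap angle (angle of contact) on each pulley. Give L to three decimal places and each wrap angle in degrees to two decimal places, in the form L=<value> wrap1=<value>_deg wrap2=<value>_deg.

crossed belt: β = asin((r1+r2)/C) = asin(25/70) = 20.9248°
wrap1 = wrap2 = π + 2β = 221.8497°
tangent length = C·cosβ = 65.3835
L = (r1+r2)·wrap + 2·C·cosβ = 25·3.8720 + 2·65.3835 = 227.5671

L=227.567 wrap1=221.85_deg wrap2=221.85_deg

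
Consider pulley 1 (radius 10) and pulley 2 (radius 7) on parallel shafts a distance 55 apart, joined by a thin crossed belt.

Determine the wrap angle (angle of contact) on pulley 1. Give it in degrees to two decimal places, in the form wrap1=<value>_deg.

crossed belt: β = asin((r1+r2)/C) = asin(17/55) = 18.0045°
wrap1 = wrap2 = π + 2β = 216.0089°

wrap1=216.01_deg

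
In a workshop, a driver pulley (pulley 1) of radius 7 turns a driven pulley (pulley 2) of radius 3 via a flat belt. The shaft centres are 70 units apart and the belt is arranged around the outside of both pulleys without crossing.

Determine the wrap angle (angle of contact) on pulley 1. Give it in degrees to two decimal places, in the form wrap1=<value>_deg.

open belt: β = asin((r2−r1)/C) = asin(-4/70) = -3.2758°
wrap1 = π − 2β = 186.5517°
wrap2 = π + 2β = 173.4483°

wrap1=186.55_deg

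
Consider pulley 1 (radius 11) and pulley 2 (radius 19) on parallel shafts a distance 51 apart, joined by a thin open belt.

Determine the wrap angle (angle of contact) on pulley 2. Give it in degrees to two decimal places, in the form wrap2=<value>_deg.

wrap2=198.05_deg

open belt: β = asin((r2−r1)/C) = asin(8/51) = 9.0248°
wrap1 = π − 2β = 161.9503°
wrap2 = π + 2β = 198.0497°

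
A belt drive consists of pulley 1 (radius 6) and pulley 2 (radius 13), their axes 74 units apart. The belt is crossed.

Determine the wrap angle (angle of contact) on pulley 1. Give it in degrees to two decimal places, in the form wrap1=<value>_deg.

wrap1=209.76_deg

crossed belt: β = asin((r1+r2)/C) = asin(19/74) = 14.8777°
wrap1 = wrap2 = π + 2β = 209.7554°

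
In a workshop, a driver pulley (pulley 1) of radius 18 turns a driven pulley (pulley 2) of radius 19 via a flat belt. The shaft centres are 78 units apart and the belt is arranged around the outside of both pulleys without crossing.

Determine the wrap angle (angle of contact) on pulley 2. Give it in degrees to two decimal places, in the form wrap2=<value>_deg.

wrap2=181.47_deg

open belt: β = asin((r2−r1)/C) = asin(1/78) = 0.7346°
wrap1 = π − 2β = 178.5308°
wrap2 = π + 2β = 181.4692°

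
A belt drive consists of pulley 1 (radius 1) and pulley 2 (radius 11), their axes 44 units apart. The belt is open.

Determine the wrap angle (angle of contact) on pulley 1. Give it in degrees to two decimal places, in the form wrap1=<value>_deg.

open belt: β = asin((r2−r1)/C) = asin(10/44) = 13.1366°
wrap1 = π − 2β = 153.7269°
wrap2 = π + 2β = 206.2731°

wrap1=153.73_deg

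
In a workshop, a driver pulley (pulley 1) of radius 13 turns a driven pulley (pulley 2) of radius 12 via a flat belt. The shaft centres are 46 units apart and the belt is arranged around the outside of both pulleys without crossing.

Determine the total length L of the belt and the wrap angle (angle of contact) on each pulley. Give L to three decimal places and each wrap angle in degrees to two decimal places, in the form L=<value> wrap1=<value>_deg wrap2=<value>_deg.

open belt: β = asin((r2−r1)/C) = asin(-1/46) = -1.2457°
wrap1 = π − 2β = 182.4913°
wrap2 = π + 2β = 177.5087°
tangent length = C·cosβ = 45.9891
L = r1·wrap1 + r2·wrap2 + 2·C·cosβ = 13·3.1851 + 12·3.0981 + 2·45.9891 = 170.5616

L=170.562 wrap1=182.49_deg wrap2=177.51_deg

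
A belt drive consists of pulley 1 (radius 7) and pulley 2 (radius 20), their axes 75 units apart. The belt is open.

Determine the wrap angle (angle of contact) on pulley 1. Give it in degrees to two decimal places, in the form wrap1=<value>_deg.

open belt: β = asin((r2−r1)/C) = asin(13/75) = 9.9817°
wrap1 = π − 2β = 160.0366°
wrap2 = π + 2β = 199.9634°

wrap1=160.04_deg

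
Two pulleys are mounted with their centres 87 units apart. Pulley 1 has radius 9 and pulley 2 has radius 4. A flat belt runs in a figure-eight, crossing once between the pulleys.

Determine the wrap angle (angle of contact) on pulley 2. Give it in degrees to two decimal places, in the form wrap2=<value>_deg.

crossed belt: β = asin((r1+r2)/C) = asin(13/87) = 8.5936°
wrap1 = wrap2 = π + 2β = 197.1872°

wrap2=197.19_deg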